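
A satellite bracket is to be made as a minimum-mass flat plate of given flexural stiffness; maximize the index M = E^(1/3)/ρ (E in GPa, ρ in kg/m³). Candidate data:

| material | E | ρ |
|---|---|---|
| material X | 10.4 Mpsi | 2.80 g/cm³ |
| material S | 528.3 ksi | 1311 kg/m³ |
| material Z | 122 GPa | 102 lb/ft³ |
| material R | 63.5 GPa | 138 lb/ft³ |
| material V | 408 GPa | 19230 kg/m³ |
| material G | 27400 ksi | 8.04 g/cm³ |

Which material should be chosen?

material Z

Normalizing units and computing the index:
  material X: E = 71.71 GPa, ρ = 2800 kg/m³
  material S: E = 3.643 GPa, ρ = 1311 kg/m³
  material Z: E = 122.0 GPa, ρ = 1634 kg/m³
  material R: E = 63.50 GPa, ρ = 2211 kg/m³
  material V: E = 408.0 GPa, ρ = 19230 kg/m³
  material G: E = 188.9 GPa, ρ = 8040 kg/m³
  material Z: M = 3.04×10⁻³
  material R: M = 1.80×10⁻³
  material X: M = 1.48×10⁻³
  material S: M = 1.17×10⁻³
  material G: M = 0.714×10⁻³
  material V: M = 0.386×10⁻³
Material Z has the largest M.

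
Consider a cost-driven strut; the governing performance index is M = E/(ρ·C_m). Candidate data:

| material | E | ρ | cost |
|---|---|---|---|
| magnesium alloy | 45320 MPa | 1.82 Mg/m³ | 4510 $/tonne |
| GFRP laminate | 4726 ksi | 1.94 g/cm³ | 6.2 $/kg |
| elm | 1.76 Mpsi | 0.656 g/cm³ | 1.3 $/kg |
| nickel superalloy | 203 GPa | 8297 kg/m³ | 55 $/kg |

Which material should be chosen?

Convert each candidate to consistent units, then evaluate M:
  magnesium alloy: E = 45.32 GPa, ρ = 1820 kg/m³, cost = 4.510 $/kg
  GFRP laminate: E = 32.58 GPa, ρ = 1940 kg/m³, cost = 6.200 $/kg
  elm: E = 12.13 GPa, ρ = 656.0 kg/m³, cost = 1.300 $/kg
  nickel superalloy: E = 203.0 GPa, ρ = 8297 kg/m³, cost = 55.00 $/kg
  elm: M = 14.2 MN·m per $
  magnesium alloy: M = 5.52 MN·m per $
  GFRP laminate: M = 2.71 MN·m per $
  nickel superalloy: M = 0.445 MN·m per $
The maximum is for elm.

elm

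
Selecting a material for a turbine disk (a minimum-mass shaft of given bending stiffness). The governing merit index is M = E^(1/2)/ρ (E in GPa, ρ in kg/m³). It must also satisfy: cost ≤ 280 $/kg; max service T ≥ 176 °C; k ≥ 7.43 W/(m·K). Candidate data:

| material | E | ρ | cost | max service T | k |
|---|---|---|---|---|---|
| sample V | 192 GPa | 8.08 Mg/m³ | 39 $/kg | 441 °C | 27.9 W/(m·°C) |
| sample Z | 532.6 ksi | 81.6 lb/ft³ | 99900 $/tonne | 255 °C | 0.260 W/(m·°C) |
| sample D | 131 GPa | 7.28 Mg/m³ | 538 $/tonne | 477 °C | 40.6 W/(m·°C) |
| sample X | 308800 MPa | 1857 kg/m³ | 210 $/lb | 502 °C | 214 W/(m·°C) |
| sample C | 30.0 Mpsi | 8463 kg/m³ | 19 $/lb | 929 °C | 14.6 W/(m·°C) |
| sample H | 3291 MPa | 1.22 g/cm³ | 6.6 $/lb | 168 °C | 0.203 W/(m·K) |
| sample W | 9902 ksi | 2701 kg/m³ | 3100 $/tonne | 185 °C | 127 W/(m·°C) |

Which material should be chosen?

sample W

Screen on constraints: cost ≤ 280 $/kg; max service T ≥ 176 °C; k ≥ 7.43 W/(m·K). Survivors: sample V, sample D, sample C, sample W.
Putting every candidate on a common basis:
  sample V: E = 192.0 GPa, ρ = 8080 kg/m³
  sample D: E = 131.0 GPa, ρ = 7280 kg/m³
  sample C: E = 206.8 GPa, ρ = 8463 kg/m³
  sample W: E = 68.27 GPa, ρ = 2701 kg/m³
  sample W: M = 3.06×10⁻³
  sample V: M = 1.71×10⁻³
  sample C: M = 1.70×10⁻³
  sample D: M = 1.57×10⁻³
Sample W ranks first.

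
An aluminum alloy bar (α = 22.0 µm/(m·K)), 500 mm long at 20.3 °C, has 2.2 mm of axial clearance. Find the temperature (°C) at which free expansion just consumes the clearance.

220 °C

α·L₀·ΔT = 2.2 mm ⇒ ΔT = 2.2 / (22.0×10⁻⁶ × 500.0) = 200.0 K.
T = 20.3 + 200.0 = 220.3 °C.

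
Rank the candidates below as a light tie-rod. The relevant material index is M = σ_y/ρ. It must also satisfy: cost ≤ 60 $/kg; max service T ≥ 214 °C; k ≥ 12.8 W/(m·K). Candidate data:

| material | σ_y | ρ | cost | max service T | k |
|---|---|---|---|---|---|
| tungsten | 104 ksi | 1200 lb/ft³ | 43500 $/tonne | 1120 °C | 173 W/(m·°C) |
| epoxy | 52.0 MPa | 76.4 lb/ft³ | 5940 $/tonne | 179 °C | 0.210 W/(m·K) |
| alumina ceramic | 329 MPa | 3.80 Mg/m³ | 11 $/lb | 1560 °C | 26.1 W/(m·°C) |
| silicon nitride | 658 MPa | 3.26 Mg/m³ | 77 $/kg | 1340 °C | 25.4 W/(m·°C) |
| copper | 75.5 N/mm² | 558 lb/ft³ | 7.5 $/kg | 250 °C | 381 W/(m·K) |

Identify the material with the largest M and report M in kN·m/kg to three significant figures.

alumina ceramic, M = 86.6 kN·m/kg

Screen on constraints: cost ≤ 60 $/kg; max service T ≥ 214 °C; k ≥ 12.8 W/(m·K). Survivors: tungsten, alumina ceramic, copper.
Convert each candidate to consistent units, then evaluate M:
  tungsten: σ_y = 717.1 MPa, ρ = 19220 kg/m³
  alumina ceramic: σ_y = 329.0 MPa, ρ = 3800 kg/m³
  copper: σ_y = 75.50 MPa, ρ = 8938 kg/m³
  alumina ceramic: M = 86.6 kN·m/kg
  tungsten: M = 37.3 kN·m/kg
  copper: M = 8.45 kN·m/kg
The maximum is for alumina ceramic.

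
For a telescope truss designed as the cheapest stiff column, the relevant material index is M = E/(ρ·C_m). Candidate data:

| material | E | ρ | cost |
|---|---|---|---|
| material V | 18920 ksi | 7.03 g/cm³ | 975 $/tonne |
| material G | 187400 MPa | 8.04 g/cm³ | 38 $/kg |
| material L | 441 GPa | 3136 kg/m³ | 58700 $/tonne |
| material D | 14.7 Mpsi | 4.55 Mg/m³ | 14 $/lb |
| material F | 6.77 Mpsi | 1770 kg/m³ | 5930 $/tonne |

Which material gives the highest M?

Convert each candidate to consistent units, then evaluate M:
  material V: E = 130.4 GPa, ρ = 7030 kg/m³, cost = 0.9750 $/kg
  material G: E = 187.4 GPa, ρ = 8040 kg/m³, cost = 38.00 $/kg
  material L: E = 441.0 GPa, ρ = 3136 kg/m³, cost = 58.70 $/kg
  material D: E = 101.4 GPa, ρ = 4550 kg/m³, cost = 30.86 $/kg
  material F: E = 46.68 GPa, ρ = 1770 kg/m³, cost = 5.930 $/kg
  material V: M = 19.0 MN·m per $
  material F: M = 4.45 MN·m per $
  material L: M = 2.40 MN·m per $
  material D: M = 0.722 MN·m per $
  material G: M = 0.613 MN·m per $
Material V has the largest M.

material V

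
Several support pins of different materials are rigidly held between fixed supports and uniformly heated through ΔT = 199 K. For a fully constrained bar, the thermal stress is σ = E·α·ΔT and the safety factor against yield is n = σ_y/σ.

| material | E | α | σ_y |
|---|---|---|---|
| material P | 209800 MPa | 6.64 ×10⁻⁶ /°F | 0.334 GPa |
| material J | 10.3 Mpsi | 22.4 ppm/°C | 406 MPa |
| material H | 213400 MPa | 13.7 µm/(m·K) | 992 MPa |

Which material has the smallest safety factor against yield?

material P

Converting E to GPa, α to ×10⁻⁶/K, σ_y to MPa, then σ and n for each:
  material P: E = 209.8, α = 12.0, σ_y = 334.0 → σ = 499 MPa, n = 0.669
  material J: E = 71.02, α = 22.4, σ_y = 406.0 → σ = 317 MPa, n = 1.28
  material H: E = 213.4, α = 13.7, σ_y = 992.0 → σ = 582 MPa, n = 1.71
The minimum is material P at n = 0.669.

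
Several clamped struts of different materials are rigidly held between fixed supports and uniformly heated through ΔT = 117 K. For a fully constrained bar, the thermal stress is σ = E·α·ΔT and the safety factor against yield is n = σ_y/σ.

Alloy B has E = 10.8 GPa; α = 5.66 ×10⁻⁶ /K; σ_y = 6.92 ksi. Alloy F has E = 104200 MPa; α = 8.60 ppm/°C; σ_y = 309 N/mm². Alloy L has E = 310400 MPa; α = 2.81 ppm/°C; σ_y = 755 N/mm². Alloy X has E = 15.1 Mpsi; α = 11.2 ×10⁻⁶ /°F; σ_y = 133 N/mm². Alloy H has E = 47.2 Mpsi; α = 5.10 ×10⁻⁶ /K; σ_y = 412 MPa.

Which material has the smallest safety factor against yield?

Converting E to GPa, α to ×10⁻⁶/K, σ_y to MPa, then σ and n for each:
  alloy B: E = 10.80, α = 5.66, σ_y = 47.71 → σ = 7.15 MPa, n = 6.67
  alloy F: E = 104.2, α = 8.60, σ_y = 309.0 → σ = 105 MPa, n = 2.95
  alloy L: E = 310.4, α = 2.81, σ_y = 755.0 → σ = 102 MPa, n = 7.40
  alloy X: E = 104.1, α = 20.2, σ_y = 133.0 → σ = 246 MPa, n = 0.542
  alloy H: E = 325.4, α = 5.10, σ_y = 412.0 → σ = 194 MPa, n = 2.12
Alloy X has the lowest safety factor, n = 0.542.

alloy X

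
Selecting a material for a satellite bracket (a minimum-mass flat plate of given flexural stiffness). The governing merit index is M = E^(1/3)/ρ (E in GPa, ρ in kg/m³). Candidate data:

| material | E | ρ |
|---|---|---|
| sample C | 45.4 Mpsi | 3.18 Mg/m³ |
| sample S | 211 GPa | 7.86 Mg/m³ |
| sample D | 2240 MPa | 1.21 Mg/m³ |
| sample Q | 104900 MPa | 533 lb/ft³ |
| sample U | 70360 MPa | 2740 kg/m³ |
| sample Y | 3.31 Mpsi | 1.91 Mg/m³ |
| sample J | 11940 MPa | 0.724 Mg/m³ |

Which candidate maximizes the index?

Convert each candidate to consistent units, then evaluate M:
  sample C: E = 313.0 GPa, ρ = 3180 kg/m³
  sample S: E = 211.0 GPa, ρ = 7860 kg/m³
  sample D: E = 2.240 GPa, ρ = 1210 kg/m³
  sample Q: E = 104.9 GPa, ρ = 8538 kg/m³
  sample U: E = 70.36 GPa, ρ = 2740 kg/m³
  sample Y: E = 22.82 GPa, ρ = 1910 kg/m³
  sample J: E = 11.94 GPa, ρ = 724.0 kg/m³
  sample J: M = 3.16×10⁻³
  sample C: M = 2.14×10⁻³
  sample U: M = 1.51×10⁻³
  sample Y: M = 1.49×10⁻³
  sample D: M = 1.08×10⁻³
  sample S: M = 0.757×10⁻³
  sample Q: M = 0.552×10⁻³
The maximum is for sample J.

sample J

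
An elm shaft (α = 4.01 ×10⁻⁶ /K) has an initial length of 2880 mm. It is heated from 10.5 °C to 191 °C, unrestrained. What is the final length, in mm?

2882.1 mm

ΔT = 191 − 10.5 = 180.5 K.
ΔL = α·L₀·ΔT = 4.01×10⁻⁶ × 2880 mm × 180.5 K = 2.08 mm.
L = L₀ + ΔL = 2880 + 2.08 = 2882.1 mm.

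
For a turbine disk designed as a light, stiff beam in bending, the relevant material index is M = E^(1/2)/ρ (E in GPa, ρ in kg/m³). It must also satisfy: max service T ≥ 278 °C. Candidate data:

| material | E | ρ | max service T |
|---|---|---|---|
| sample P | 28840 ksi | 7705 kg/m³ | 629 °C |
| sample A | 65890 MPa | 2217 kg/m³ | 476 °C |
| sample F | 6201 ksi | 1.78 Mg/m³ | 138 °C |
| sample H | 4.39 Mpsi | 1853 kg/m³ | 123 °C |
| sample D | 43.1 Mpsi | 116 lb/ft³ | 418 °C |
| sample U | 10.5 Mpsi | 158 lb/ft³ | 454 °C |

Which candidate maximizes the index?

Screen on constraints: max service T ≥ 278 °C. Survivors: sample P, sample A, sample D, sample U.
Putting every candidate on a common basis:
  sample P: E = 198.8 GPa, ρ = 7705 kg/m³
  sample A: E = 65.89 GPa, ρ = 2217 kg/m³
  sample D: E = 297.2 GPa, ρ = 1858 kg/m³
  sample U: E = 72.39 GPa, ρ = 2531 kg/m³
  sample D: M = 9.28×10⁻³
  sample A: M = 3.66×10⁻³
  sample U: M = 3.36×10⁻³
  sample P: M = 1.83×10⁻³
Highest index: sample D.

sample D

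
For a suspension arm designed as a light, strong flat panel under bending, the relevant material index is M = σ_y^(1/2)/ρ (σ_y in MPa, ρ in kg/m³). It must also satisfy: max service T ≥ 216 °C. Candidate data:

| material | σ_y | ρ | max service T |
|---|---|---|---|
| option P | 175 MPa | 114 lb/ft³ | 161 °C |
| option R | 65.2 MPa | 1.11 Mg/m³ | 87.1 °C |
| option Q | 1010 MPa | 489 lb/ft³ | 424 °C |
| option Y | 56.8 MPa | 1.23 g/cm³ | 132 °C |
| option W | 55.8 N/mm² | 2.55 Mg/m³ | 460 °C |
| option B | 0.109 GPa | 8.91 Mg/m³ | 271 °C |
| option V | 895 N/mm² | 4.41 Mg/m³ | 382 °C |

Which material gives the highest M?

Screen on constraints: max service T ≥ 216 °C. Survivors: option Q, option W, option B, option V.
Normalizing units and computing the index:
  option Q: σ_y = 1010 MPa, ρ = 7833 kg/m³
  option W: σ_y = 55.80 MPa, ρ = 2550 kg/m³
  option B: σ_y = 109.0 MPa, ρ = 8910 kg/m³
  option V: σ_y = 895.0 MPa, ρ = 4410 kg/m³
  option V: M = 6.78×10⁻³
  option Q: M = 4.06×10⁻³
  option W: M = 2.93×10⁻³
  option B: M = 1.17×10⁻³
Highest index: option V.

option V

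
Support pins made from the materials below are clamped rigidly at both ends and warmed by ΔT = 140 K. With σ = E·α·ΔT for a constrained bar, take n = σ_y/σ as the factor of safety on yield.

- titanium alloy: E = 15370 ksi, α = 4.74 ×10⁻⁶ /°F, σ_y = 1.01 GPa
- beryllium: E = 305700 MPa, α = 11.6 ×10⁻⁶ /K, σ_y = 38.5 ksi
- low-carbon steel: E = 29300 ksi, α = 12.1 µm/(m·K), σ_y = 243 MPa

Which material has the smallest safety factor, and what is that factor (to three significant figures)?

beryllium, n = 0.535

Per material, after unit conversion:
  titanium alloy: E = 106.0, α = 8.53, σ_y = 1010 → σ = 127 MPa, n = 7.98
  beryllium: E = 305.7, α = 11.6, σ_y = 265.4 → σ = 496 MPa, n = 0.535
  low-carbon steel: E = 202.0, α = 12.1, σ_y = 243.0 → σ = 342 MPa, n = 0.710
Beryllium has the lowest safety factor, n = 0.535.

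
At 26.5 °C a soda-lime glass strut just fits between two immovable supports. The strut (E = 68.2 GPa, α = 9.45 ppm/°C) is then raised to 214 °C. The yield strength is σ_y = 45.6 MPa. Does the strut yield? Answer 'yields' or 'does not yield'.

yields

ΔT = 187.5 K. Constrained thermal stress σ = E·α·ΔT = 68.20×10³ MPa × 9.45×10⁻⁶ × 187.5 = 121 MPa (compressive).
Compare to σ_y = 45.6 MPa: σ ≥ σ_y, so it yields.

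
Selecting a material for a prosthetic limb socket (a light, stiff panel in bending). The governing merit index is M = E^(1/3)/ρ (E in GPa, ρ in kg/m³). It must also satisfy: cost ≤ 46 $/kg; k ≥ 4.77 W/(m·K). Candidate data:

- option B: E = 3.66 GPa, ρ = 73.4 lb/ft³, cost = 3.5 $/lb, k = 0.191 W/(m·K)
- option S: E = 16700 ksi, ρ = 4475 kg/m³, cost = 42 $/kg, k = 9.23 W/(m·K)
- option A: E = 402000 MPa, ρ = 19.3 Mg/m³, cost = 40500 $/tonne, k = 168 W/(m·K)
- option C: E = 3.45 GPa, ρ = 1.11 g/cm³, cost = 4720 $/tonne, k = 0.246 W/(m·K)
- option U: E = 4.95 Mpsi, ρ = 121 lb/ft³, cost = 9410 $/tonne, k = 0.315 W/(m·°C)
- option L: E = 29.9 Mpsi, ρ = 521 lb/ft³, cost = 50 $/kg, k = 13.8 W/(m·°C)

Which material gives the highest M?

Screen on constraints: cost ≤ 46 $/kg; k ≥ 4.77 W/(m·K). Survivors: option S, option A.
Normalizing units and computing the index:
  option S: E = 115.1 GPa, ρ = 4475 kg/m³
  option A: E = 402.0 GPa, ρ = 19300 kg/m³
  option S: M = 1.09×10⁻³
  option A: M = 0.382×10⁻³
Highest index: option S.

option S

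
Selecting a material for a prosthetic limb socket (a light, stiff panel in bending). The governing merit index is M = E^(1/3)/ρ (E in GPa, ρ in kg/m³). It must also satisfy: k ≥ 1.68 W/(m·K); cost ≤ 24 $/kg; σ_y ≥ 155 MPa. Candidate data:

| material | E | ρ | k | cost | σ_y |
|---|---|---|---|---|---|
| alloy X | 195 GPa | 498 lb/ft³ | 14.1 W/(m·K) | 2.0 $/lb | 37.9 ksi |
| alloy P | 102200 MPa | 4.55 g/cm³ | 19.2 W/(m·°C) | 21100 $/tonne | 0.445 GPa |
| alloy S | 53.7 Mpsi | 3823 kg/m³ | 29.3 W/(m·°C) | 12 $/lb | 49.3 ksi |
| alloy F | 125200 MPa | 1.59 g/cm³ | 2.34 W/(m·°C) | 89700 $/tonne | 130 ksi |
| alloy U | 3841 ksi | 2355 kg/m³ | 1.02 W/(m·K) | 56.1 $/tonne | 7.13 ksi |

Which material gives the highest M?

alloy P

Screen on constraints: k ≥ 1.68 W/(m·K); cost ≤ 24 $/kg; σ_y ≥ 155 MPa. Survivors: alloy X, alloy P.
In SI units:
  alloy X: E = 195.0 GPa, ρ = 7977 kg/m³
  alloy P: E = 102.2 GPa, ρ = 4550 kg/m³
  alloy P: M = 1.03×10⁻³
  alloy X: M = 0.727×10⁻³
Alloy P ranks first.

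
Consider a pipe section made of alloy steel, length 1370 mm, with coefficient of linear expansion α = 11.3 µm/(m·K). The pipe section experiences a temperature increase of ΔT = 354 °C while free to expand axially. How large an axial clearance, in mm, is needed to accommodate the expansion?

ΔL = α·L₀·ΔT = 11.3×10⁻⁶ × 1370 mm × 354.0 K = 5.48 mm.

5.48 mm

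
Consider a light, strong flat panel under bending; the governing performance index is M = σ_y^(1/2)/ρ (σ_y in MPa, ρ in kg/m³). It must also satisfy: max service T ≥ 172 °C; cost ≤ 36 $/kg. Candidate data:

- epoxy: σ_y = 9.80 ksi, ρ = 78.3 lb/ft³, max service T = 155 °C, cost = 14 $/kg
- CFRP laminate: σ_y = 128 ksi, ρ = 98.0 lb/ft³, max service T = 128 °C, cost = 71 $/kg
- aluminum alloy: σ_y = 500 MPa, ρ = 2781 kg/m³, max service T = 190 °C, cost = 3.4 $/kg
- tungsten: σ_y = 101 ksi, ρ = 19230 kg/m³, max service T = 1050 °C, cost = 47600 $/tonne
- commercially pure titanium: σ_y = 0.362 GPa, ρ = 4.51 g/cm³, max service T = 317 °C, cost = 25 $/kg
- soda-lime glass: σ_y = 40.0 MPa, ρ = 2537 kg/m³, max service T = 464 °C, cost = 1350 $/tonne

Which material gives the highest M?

Screen on constraints: max service T ≥ 172 °C; cost ≤ 36 $/kg. Survivors: aluminum alloy, commercially pure titanium, soda-lime glass.
Putting every candidate on a common basis:
  aluminum alloy: σ_y = 500.0 MPa, ρ = 2781 kg/m³
  commercially pure titanium: σ_y = 362.0 MPa, ρ = 4510 kg/m³
  soda-lime glass: σ_y = 40.00 MPa, ρ = 2537 kg/m³
  aluminum alloy: M = 8.04×10⁻³
  commercially pure titanium: M = 4.22×10⁻³
  soda-lime glass: M = 2.49×10⁻³
Aluminum alloy ranks first.

aluminum alloy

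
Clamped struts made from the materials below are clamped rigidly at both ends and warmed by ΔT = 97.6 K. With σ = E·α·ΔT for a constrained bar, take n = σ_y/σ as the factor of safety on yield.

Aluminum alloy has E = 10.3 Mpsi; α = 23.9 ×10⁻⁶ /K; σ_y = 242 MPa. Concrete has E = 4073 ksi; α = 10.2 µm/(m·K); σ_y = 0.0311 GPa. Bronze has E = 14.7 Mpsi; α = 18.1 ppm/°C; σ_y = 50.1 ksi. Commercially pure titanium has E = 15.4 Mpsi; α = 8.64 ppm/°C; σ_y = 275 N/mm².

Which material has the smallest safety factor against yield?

With everything in SI (GPa, ×10⁻⁶/K, MPa):
  aluminum alloy: E = 71.02, α = 23.9, σ_y = 242.0 → σ = 166 MPa, n = 1.46
  concrete: E = 28.08, α = 10.2, σ_y = 31.10 → σ = 28.0 MPa, n = 1.11
  bronze: E = 101.4, α = 18.1, σ_y = 345.4 → σ = 179 MPa, n = 1.93
  commercially pure titanium: E = 106.2, α = 8.64, σ_y = 275.0 → σ = 89.5 MPa, n = 3.07
Concrete has the lowest safety factor, n = 1.11.

concrete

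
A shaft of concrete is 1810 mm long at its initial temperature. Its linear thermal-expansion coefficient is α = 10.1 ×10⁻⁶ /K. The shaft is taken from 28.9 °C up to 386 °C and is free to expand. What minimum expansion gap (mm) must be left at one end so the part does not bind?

ΔT = 386 − 28.9 = 357.1 K.
ΔL = α·L₀·ΔT = 10.1×10⁻⁶ × 1810 mm × 357.1 K = 6.53 mm.

6.53 mm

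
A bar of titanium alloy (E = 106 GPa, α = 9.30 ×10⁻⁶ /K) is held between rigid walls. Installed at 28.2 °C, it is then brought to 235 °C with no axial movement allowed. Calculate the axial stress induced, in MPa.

ΔT = 206.8 K. Constrained thermal stress σ = E·α·ΔT = 106.0×10³ MPa × 9.30×10⁻⁶ × 206.8 = 204 MPa (compressive).

204 MPa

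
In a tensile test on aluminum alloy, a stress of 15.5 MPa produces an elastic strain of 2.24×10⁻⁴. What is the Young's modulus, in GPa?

E = σ/ε = 15.5 MPa / 2.24×10⁻⁴ = 69200 MPa = 69.2 GPa.

69.2 GPa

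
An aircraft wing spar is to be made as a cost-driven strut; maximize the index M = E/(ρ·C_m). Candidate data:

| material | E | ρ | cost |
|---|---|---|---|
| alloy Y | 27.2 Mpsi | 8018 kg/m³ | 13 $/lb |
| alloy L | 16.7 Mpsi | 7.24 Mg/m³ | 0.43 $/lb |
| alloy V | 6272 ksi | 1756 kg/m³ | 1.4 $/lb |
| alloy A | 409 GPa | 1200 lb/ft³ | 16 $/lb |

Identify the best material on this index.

alloy L

In SI units:
  alloy Y: E = 187.5 GPa, ρ = 8018 kg/m³, cost = 28.66 $/kg
  alloy L: E = 115.1 GPa, ρ = 7240 kg/m³, cost = 0.9480 $/kg
  alloy V: E = 43.24 GPa, ρ = 1756 kg/m³, cost = 3.086 $/kg
  alloy A: E = 409.0 GPa, ρ = 19220 kg/m³, cost = 35.27 $/kg
  alloy L: M = 16.8 MN·m per $
  alloy V: M = 7.98 MN·m per $
  alloy Y: M = 0.816 MN·m per $
  alloy A: M = 0.603 MN·m per $
Alloy L ranks first.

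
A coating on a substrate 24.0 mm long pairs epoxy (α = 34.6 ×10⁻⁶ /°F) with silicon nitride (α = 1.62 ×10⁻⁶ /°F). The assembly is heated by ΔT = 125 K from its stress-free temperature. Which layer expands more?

epoxy

epoxy: α = 34.6×10⁻⁶/°F × 9/5 = 62.3×10⁻⁶/K.
silicon nitride: α = 1.62×10⁻⁶/°F × 9/5 = 2.92×10⁻⁶/K.
α(epoxy) = 62.3×10⁻⁶/K vs α(silicon nitride) = 2.92×10⁻⁶/K.
Higher α expands more for the same ΔT: epoxy.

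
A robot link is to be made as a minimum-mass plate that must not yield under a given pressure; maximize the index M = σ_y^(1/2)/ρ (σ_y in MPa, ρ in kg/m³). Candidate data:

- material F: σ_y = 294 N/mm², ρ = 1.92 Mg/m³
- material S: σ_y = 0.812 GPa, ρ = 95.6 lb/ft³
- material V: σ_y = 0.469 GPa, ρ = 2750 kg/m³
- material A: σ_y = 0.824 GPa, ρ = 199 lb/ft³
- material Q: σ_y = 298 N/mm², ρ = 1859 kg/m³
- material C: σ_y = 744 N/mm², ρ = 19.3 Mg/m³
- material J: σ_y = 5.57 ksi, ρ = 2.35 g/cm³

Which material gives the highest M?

After converting to SI:
  material F: σ_y = 294.0 MPa, ρ = 1920 kg/m³
  material S: σ_y = 812.0 MPa, ρ = 1531 kg/m³
  material V: σ_y = 469.0 MPa, ρ = 2750 kg/m³
  material A: σ_y = 824.0 MPa, ρ = 3188 kg/m³
  material Q: σ_y = 298.0 MPa, ρ = 1859 kg/m³
  material C: σ_y = 744.0 MPa, ρ = 19300 kg/m³
  material J: σ_y = 38.40 MPa, ρ = 2350 kg/m³
  material S: M = 18.6×10⁻³
  material Q: M = 9.29×10⁻³
  material A: M = 9.01×10⁻³
  material F: M = 8.93×10⁻³
  material V: M = 7.88×10⁻³
  material J: M = 2.64×10⁻³
  material C: M = 1.41×10⁻³
Highest index: material S.

material S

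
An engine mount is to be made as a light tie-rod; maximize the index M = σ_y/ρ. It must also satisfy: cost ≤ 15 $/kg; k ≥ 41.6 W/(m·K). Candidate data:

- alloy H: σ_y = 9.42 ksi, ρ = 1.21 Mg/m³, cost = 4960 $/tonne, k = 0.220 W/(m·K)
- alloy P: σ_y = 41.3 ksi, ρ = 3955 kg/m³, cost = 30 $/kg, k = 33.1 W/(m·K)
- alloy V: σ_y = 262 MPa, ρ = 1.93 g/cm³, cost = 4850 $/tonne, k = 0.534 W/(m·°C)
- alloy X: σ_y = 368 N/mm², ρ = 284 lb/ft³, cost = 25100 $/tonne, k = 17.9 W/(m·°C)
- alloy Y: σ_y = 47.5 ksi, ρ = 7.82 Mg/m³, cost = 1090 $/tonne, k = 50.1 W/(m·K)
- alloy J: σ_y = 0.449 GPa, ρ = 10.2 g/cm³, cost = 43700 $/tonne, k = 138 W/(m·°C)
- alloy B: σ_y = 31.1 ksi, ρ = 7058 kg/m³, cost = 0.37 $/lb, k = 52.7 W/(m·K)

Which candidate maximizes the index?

alloy Y

Screen on constraints: cost ≤ 15 $/kg; k ≥ 41.6 W/(m·K). Survivors: alloy Y, alloy B.
In SI units:
  alloy Y: σ_y = 327.5 MPa, ρ = 7820 kg/m³
  alloy B: σ_y = 214.4 MPa, ρ = 7058 kg/m³
  alloy Y: M = 41.9 kN·m/kg
  alloy B: M = 30.4 kN·m/kg
Alloy Y ranks first.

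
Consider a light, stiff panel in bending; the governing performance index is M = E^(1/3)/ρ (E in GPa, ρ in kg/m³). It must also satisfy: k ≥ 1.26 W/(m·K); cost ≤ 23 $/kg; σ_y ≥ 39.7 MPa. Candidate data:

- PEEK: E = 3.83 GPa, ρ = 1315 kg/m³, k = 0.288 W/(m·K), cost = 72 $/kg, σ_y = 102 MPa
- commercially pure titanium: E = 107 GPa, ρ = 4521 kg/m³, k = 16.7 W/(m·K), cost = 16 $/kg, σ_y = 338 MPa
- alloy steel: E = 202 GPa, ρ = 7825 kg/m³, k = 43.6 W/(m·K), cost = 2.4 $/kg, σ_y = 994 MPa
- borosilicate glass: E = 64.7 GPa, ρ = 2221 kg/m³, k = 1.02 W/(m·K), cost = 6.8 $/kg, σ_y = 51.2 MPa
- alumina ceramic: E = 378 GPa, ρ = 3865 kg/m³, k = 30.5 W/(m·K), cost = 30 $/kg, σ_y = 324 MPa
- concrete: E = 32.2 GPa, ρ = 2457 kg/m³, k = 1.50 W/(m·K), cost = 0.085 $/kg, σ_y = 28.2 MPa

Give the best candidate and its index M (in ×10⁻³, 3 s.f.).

commercially pure titanium, M = 1.05×10⁻³

Screen on constraints: k ≥ 1.26 W/(m·K); cost ≤ 23 $/kg; σ_y ≥ 39.7 MPa. Survivors: commercially pure titanium, alloy steel.
Evaluate M for each candidate:
  commercially pure titanium: M = 1.05×10⁻³
  alloy steel: M = 0.750×10⁻³
Commercially pure titanium has the largest M.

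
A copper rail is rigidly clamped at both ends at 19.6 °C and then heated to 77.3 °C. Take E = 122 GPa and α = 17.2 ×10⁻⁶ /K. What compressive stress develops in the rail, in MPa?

121 MPa

ΔT = 57.70 K. Constrained thermal stress σ = E·α·ΔT = 122.0×10³ MPa × 17.2×10⁻⁶ × 57.70 = 121 MPa (compressive).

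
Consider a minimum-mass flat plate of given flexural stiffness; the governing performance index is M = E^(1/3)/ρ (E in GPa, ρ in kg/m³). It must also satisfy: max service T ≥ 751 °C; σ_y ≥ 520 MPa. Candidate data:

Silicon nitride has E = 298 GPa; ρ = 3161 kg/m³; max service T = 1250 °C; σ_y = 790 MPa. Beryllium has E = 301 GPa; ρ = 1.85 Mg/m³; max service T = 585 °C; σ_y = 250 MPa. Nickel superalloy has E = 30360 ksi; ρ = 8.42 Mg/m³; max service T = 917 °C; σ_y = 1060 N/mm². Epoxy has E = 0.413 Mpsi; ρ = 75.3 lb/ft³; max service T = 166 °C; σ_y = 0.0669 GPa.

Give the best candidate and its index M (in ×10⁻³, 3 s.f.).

silicon nitride, M = 2.11×10⁻³

Screen on constraints: max service T ≥ 751 °C; σ_y ≥ 520 MPa. Survivors: silicon nitride, nickel superalloy.
Normalizing units and computing the index:
  silicon nitride: E = 298.0 GPa, ρ = 3161 kg/m³
  nickel superalloy: E = 209.3 GPa, ρ = 8420 kg/m³
  silicon nitride: M = 2.11×10⁻³
  nickel superalloy: M = 0.705×10⁻³
Highest index: silicon nitride.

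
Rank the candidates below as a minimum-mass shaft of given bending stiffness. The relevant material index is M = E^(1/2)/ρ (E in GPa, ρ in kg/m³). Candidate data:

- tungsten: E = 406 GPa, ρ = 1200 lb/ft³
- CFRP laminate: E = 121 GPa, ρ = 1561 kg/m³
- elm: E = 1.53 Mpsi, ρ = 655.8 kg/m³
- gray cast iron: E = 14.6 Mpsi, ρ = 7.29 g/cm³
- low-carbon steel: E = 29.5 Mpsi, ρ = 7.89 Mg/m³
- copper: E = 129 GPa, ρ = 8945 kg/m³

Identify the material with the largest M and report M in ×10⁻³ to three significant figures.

After converting to SI:
  tungsten: E = 406.0 GPa, ρ = 19220 kg/m³
  CFRP laminate: E = 121.0 GPa, ρ = 1561 kg/m³
  elm: E = 10.55 GPa, ρ = 655.8 kg/m³
  gray cast iron: E = 100.7 GPa, ρ = 7290 kg/m³
  low-carbon steel: E = 203.4 GPa, ρ = 7890 kg/m³
  copper: E = 129.0 GPa, ρ = 8945 kg/m³
  CFRP laminate: M = 7.05×10⁻³
  elm: M = 4.95×10⁻³
  low-carbon steel: M = 1.81×10⁻³
  gray cast iron: M = 1.38×10⁻³
  copper: M = 1.27×10⁻³
  tungsten: M = 1.05×10⁻³
The maximum is for CFRP laminate.

CFRP laminate, M = 7.05×10⁻³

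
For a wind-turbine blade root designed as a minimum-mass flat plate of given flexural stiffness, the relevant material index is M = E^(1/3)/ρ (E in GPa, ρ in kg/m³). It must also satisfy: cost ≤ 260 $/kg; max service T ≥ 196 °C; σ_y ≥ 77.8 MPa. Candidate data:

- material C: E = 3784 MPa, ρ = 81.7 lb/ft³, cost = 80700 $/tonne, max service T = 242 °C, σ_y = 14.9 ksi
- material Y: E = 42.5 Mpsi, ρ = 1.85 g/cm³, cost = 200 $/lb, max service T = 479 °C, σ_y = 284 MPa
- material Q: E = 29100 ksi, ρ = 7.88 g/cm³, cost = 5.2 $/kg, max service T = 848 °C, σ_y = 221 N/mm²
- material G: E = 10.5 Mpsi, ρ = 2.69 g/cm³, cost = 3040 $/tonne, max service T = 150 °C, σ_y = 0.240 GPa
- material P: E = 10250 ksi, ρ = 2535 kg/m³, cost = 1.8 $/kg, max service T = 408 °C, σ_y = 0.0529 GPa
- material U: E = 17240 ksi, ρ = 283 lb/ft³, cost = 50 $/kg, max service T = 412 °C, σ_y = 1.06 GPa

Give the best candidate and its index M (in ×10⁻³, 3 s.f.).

material C, M = 1.19×10⁻³

Screen on constraints: cost ≤ 260 $/kg; max service T ≥ 196 °C; σ_y ≥ 77.8 MPa. Survivors: material C, material Q, material U.
Convert each candidate to consistent units, then evaluate M:
  material C: E = 3.784 GPa, ρ = 1309 kg/m³
  material Q: E = 200.6 GPa, ρ = 7880 kg/m³
  material U: E = 118.9 GPa, ρ = 4533 kg/m³
  material C: M = 1.19×10⁻³
  material U: M = 1.08×10⁻³
  material Q: M = 0.743×10⁻³
Material C has the largest M.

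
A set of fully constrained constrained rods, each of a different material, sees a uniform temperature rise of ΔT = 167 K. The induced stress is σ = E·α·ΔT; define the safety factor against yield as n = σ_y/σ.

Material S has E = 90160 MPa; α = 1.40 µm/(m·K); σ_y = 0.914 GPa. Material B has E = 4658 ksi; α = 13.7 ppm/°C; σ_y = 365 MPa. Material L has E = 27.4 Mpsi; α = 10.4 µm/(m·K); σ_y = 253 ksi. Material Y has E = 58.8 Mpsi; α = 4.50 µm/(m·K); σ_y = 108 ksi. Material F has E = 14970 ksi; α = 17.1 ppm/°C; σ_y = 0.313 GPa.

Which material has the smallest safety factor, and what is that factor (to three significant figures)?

material F, n = 1.06

In consistent units (E in GPa, α in ×10⁻⁶/K, σ_y in MPa):
  material S: E = 90.16, α = 1.40, σ_y = 914.0 → σ = 21.1 MPa, n = 43.4
  material B: E = 32.12, α = 13.7, σ_y = 365.0 → σ = 73.5 MPa, n = 4.97
  material L: E = 188.9, α = 10.4, σ_y = 1744 → σ = 328 MPa, n = 5.32
  material Y: E = 405.4, α = 4.50, σ_y = 744.6 → σ = 305 MPa, n = 2.44
  material F: E = 103.2, α = 17.1, σ_y = 313.0 → σ = 295 MPa, n = 1.06
Material F has the lowest safety factor, n = 1.06.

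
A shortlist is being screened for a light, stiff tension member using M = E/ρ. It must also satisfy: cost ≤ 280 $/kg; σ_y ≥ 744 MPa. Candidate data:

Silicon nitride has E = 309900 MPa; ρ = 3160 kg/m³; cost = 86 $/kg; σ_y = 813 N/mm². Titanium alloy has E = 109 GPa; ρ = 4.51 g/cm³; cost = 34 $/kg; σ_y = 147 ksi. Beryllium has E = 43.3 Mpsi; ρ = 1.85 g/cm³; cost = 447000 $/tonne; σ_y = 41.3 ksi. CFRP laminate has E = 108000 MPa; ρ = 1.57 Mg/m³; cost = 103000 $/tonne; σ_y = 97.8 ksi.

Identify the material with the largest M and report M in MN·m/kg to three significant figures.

silicon nitride, M = 98.1 MN·m/kg

Screen on constraints: cost ≤ 280 $/kg; σ_y ≥ 744 MPa. Survivors: silicon nitride, titanium alloy.
In SI units:
  silicon nitride: E = 309.9 GPa, ρ = 3160 kg/m³
  titanium alloy: E = 109.0 GPa, ρ = 4510 kg/m³
  silicon nitride: M = 98.1 MN·m/kg
  titanium alloy: M = 24.2 MN·m/kg
Silicon nitride has the largest M.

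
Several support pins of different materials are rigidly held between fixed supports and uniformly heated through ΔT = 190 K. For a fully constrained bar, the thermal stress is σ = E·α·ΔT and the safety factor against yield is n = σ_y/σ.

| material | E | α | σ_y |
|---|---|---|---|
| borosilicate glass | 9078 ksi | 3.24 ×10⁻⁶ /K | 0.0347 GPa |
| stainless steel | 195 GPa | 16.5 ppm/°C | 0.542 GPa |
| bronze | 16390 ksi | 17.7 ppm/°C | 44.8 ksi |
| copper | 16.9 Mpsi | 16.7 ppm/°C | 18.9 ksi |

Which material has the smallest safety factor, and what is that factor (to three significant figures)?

Per material, after unit conversion:
  borosilicate glass: E = 62.59, α = 3.24, σ_y = 34.70 → σ = 38.5 MPa, n = 0.901
  stainless steel: E = 195.0, α = 16.5, σ_y = 542.0 → σ = 611 MPa, n = 0.887
  bronze: E = 113.0, α = 17.7, σ_y = 308.9 → σ = 380 MPa, n = 0.813
  copper: E = 116.5, α = 16.7, σ_y = 130.3 → σ = 370 MPa, n = 0.352
The minimum is copper at n = 0.352.

copper, n = 0.352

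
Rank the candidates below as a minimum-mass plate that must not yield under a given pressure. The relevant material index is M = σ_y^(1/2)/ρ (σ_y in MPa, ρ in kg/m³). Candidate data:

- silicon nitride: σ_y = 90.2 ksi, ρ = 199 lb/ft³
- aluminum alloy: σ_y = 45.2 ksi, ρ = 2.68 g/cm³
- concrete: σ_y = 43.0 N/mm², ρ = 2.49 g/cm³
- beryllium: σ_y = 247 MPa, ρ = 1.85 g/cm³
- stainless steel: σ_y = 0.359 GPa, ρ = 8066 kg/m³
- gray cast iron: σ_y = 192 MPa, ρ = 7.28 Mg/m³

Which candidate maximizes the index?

beryllium

Putting every candidate on a common basis:
  silicon nitride: σ_y = 621.9 MPa, ρ = 3188 kg/m³
  aluminum alloy: σ_y = 311.6 MPa, ρ = 2680 kg/m³
  concrete: σ_y = 43.00 MPa, ρ = 2490 kg/m³
  beryllium: σ_y = 247.0 MPa, ρ = 1850 kg/m³
  stainless steel: σ_y = 359.0 MPa, ρ = 8066 kg/m³
  gray cast iron: σ_y = 192.0 MPa, ρ = 7280 kg/m³
  beryllium: M = 8.50×10⁻³
  silicon nitride: M = 7.82×10⁻³
  aluminum alloy: M = 6.59×10⁻³
  concrete: M = 2.63×10⁻³
  stainless steel: M = 2.35×10⁻³
  gray cast iron: M = 1.90×10⁻³
The maximum is for beryllium.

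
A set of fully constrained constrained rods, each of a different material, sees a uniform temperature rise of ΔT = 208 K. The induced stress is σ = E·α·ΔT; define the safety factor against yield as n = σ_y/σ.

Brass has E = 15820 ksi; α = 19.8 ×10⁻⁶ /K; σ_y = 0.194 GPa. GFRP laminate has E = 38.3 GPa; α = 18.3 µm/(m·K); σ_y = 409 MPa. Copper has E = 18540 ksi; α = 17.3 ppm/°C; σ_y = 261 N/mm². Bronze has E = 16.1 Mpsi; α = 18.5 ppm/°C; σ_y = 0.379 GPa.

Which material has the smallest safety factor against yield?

brass

In consistent units (E in GPa, α in ×10⁻⁶/K, σ_y in MPa):
  brass: E = 109.1, α = 19.8, σ_y = 194.0 → σ = 449 MPa, n = 0.432
  GFRP laminate: E = 38.30, α = 18.3, σ_y = 409.0 → σ = 146 MPa, n = 2.81
  copper: E = 127.8, α = 17.3, σ_y = 261.0 → σ = 460 MPa, n = 0.567
  bronze: E = 111.0, α = 18.5, σ_y = 379.0 → σ = 427 MPa, n = 0.887
The minimum is brass at n = 0.432.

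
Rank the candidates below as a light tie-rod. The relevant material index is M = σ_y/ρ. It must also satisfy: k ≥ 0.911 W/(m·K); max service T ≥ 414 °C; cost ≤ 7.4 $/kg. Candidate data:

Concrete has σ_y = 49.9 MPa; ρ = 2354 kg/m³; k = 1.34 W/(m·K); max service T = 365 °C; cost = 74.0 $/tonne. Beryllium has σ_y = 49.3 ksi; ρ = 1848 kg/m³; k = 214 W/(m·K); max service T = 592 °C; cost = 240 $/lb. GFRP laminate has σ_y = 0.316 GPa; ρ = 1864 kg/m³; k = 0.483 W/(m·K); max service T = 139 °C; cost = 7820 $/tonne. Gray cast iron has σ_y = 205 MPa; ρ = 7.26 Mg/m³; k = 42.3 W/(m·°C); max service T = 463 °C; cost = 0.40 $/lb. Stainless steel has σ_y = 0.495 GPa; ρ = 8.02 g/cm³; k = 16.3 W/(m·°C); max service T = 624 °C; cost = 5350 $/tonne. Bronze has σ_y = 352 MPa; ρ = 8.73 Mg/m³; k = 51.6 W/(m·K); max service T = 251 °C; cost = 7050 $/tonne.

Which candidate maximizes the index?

Screen on constraints: k ≥ 0.911 W/(m·K); max service T ≥ 414 °C; cost ≤ 7.4 $/kg. Survivors: gray cast iron, stainless steel.
Putting every candidate on a common basis:
  gray cast iron: σ_y = 205.0 MPa, ρ = 7260 kg/m³
  stainless steel: σ_y = 495.0 MPa, ρ = 8020 kg/m³
  stainless steel: M = 61.7 kN·m/kg
  gray cast iron: M = 28.2 kN·m/kg
The maximum is for stainless steel.

stainless steel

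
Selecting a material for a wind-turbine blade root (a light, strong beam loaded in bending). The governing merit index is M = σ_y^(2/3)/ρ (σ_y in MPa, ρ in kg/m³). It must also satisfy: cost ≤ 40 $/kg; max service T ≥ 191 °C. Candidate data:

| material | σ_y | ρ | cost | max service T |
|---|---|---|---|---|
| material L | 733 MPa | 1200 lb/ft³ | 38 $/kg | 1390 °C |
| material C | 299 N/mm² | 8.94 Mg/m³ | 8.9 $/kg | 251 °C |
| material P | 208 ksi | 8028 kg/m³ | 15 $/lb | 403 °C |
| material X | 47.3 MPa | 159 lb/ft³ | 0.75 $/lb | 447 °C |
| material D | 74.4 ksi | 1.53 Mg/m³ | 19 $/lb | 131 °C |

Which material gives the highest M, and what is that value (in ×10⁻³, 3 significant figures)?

Screen on constraints: cost ≤ 40 $/kg; max service T ≥ 191 °C. Survivors: material L, material C, material P, material X.
Convert each candidate to consistent units, then evaluate M:
  material L: σ_y = 733.0 MPa, ρ = 19220 kg/m³
  material C: σ_y = 299.0 MPa, ρ = 8940 kg/m³
  material P: σ_y = 1434 MPa, ρ = 8028 kg/m³
  material X: σ_y = 47.30 MPa, ρ = 2547 kg/m³
  material P: M = 15.8×10⁻³
  material X: M = 5.14×10⁻³
  material C: M = 5.00×10⁻³
  material L: M = 4.23×10⁻³
Material P ranks first.

material P, M = 15.8×10⁻³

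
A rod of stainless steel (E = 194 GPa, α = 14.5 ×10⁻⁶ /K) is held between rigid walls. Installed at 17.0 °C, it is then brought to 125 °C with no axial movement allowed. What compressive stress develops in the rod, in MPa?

304 MPa

ΔT = 108.0 K. Constrained thermal stress σ = E·α·ΔT = 194.0×10³ MPa × 14.5×10⁻⁶ × 108.0 = 304 MPa (compressive).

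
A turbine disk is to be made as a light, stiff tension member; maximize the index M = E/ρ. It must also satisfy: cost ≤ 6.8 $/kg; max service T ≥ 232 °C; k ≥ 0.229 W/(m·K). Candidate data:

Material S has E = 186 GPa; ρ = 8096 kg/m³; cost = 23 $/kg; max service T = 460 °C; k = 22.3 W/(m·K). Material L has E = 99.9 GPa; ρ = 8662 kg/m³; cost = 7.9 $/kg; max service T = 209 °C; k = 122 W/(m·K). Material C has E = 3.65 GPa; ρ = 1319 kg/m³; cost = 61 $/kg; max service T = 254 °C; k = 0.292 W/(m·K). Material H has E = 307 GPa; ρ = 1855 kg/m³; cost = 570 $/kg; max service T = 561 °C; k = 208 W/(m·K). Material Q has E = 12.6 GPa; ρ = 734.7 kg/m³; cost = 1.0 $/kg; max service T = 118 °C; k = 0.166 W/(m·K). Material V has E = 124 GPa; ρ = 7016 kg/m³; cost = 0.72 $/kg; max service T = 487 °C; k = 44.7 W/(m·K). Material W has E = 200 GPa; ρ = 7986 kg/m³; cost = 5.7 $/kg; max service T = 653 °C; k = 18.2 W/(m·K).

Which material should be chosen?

material W

Screen on constraints: cost ≤ 6.8 $/kg; max service T ≥ 232 °C; k ≥ 0.229 W/(m·K). Survivors: material V, material W.
Per-candidate index values:
  material W: M = 25.0 MN·m/kg
  material V: M = 17.7 MN·m/kg
Material W ranks first.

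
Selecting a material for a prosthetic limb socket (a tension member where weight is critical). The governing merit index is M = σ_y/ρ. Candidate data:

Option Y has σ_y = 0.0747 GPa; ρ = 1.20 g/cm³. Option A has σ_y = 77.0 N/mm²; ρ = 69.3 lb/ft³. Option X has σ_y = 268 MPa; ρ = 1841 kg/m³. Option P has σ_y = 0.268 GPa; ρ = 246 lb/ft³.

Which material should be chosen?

option X

After converting to SI:
  option Y: σ_y = 74.70 MPa, ρ = 1200 kg/m³
  option A: σ_y = 77.00 MPa, ρ = 1110 kg/m³
  option X: σ_y = 268.0 MPa, ρ = 1841 kg/m³
  option P: σ_y = 268.0 MPa, ρ = 3941 kg/m³
  option X: M = 146 kN·m/kg
  option A: M = 69.4 kN·m/kg
  option P: M = 68.0 kN·m/kg
  option Y: M = 62.2 kN·m/kg
Highest index: option X.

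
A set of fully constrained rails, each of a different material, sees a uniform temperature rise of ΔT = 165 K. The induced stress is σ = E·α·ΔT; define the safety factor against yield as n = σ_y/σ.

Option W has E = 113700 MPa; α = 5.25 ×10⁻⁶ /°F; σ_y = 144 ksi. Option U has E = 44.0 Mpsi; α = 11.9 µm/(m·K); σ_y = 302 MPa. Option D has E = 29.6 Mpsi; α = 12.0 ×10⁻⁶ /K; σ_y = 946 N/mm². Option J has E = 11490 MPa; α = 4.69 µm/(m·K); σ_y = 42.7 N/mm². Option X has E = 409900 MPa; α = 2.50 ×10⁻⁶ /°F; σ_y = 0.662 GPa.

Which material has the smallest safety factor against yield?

option U

In consistent units (E in GPa, α in ×10⁻⁶/K, σ_y in MPa):
  option W: E = 113.7, α = 9.45, σ_y = 992.8 → σ = 177 MPa, n = 5.60
  option U: E = 303.4, α = 11.9, σ_y = 302.0 → σ = 596 MPa, n = 0.507
  option D: E = 204.1, α = 12.0, σ_y = 946.0 → σ = 404 MPa, n = 2.34
  option J: E = 11.49, α = 4.69, σ_y = 42.70 → σ = 8.89 MPa, n = 4.80
  option X: E = 409.9, α = 4.50, σ_y = 662.0 → σ = 304 MPa, n = 2.18
Smallest n: option U with n = 0.507.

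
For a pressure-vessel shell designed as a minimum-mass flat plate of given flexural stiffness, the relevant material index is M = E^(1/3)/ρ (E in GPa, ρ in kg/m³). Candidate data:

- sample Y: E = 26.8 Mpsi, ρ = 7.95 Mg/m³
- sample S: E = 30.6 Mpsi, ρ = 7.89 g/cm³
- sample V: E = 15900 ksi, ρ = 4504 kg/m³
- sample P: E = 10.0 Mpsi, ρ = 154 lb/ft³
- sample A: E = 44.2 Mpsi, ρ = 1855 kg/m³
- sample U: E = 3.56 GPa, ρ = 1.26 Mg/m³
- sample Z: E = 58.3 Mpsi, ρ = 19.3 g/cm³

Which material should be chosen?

After converting to SI:
  sample Y: E = 184.8 GPa, ρ = 7950 kg/m³
  sample S: E = 211.0 GPa, ρ = 7890 kg/m³
  sample V: E = 109.6 GPa, ρ = 4504 kg/m³
  sample P: E = 68.95 GPa, ρ = 2467 kg/m³
  sample A: E = 304.7 GPa, ρ = 1855 kg/m³
  sample U: E = 3.560 GPa, ρ = 1260 kg/m³
  sample Z: E = 402.0 GPa, ρ = 19300 kg/m³
  sample A: M = 3.63×10⁻³
  sample P: M = 1.66×10⁻³
  sample U: M = 1.21×10⁻³
  sample V: M = 1.06×10⁻³
  sample S: M = 0.755×10⁻³
  sample Y: M = 0.716×10⁻³
  sample Z: M = 0.382×10⁻³
Sample A has the largest M.

sample A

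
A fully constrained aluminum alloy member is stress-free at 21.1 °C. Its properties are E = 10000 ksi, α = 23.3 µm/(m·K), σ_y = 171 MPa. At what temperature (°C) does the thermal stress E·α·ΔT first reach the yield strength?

128 °C

E = 10000 ksi = 68.95 GPa.
E·α·ΔT = 171.0 MPa ⇒ ΔT = 171.0 / (68.95×10³ × 23.3×10⁻⁶) = 106.4 K.
T = 21.1 + 106.4 = 127.5 °C.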